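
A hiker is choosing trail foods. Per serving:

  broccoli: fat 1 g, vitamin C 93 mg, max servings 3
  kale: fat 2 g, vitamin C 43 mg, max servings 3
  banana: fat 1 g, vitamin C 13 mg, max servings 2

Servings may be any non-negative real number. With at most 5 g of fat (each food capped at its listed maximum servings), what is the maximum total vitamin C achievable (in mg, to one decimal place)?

322.0 mg

Vitamin C per g fat: broccoli 93, kale 21.5, banana 13.
Take 3 servings of broccoli: uses 3 g fat, +279.0 mg vitamin C (running total 279.0 mg).
Take 1 serving of kale: uses 2 g fat, +43.0 mg vitamin C (running total 322.0 mg).
Filling greedily by vitamin C-per-g fat is optimal for one linear limit, giving 322.0 mg.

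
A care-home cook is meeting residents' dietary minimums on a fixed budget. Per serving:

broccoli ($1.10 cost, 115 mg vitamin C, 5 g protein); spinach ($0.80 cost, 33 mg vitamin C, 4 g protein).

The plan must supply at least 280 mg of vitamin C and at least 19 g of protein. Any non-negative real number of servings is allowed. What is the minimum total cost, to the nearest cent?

At the optimum either one food covers both requirements or two foods hit both targets exactly; no other combination can be cheaper.
broccoli only: max(280/115, 19/5) = 3.8 servings → $4.18.
spinach only: max(280/33, 19/4) = 8.485 servings → $6.79.
broccoli + spinach with both tight: 1.671 servings and 2.661 servings → $3.97.
The minimum over all feasible corners is $3.97.

$3.97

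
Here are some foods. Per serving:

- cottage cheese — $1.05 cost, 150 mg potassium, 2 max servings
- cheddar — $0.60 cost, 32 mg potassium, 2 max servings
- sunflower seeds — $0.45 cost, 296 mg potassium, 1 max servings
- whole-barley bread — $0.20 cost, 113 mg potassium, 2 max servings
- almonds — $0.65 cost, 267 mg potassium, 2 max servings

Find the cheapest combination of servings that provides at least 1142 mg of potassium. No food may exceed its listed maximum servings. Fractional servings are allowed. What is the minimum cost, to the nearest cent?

Cost per mg of potassium: sunflower seeds $0.0015, whole-barley bread $0.0018, almonds $0.0024, cottage cheese $0.0070, cheddar $0.0187.
Take 1 serving of sunflower seeds: +296.0 mg potassium for $0.45 (total $0.45, still need 846.0 mg).
Take 2 servings of whole-barley bread: +226.0 mg potassium for $0.40 (total $0.85, still need 620.0 mg).
Take 2 servings of almonds: +534.0 mg potassium for $1.30 (total $2.15, still need 86.0 mg).
Take 0.5733 servings of cottage cheese: +86.0 mg potassium for $0.60 (total $2.75, still need 0.0 mg).
Greedy by cheapest-per-mg is optimal for a single linear constraint, so the minimum cost is $2.75.

$2.75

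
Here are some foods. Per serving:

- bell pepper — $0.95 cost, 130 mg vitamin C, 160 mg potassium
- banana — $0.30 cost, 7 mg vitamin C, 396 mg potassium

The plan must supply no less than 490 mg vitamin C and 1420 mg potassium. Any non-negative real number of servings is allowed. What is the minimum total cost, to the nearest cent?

$4.11

bell pepper only: max(490/130, 1420/160) = 8.875 servings → $8.43.
banana only: max(490/7, 1420/396) = 70 servings → $21.00.
bell pepper + banana with both tight: 3.656 servings and 2.109 servings → $4.11.
So the least-cost plan costs $4.11.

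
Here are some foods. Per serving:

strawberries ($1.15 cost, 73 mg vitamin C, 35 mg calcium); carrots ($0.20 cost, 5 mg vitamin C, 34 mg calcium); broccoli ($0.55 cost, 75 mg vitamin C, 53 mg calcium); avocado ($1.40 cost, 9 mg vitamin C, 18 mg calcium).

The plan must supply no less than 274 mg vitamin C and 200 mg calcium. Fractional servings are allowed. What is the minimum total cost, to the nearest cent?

At the optimum either one food covers both requirements or two foods hit both targets exactly; no other combination can be cheaper.
strawberries only: max(274/73, 200/35) = 5.714 servings → $6.57.
carrots only: max(274/5, 200/34) = 54.8 servings → $10.96.
broccoli only: max(274/75, 200/53) = 3.774 servings → $2.08.
avocado only: max(274/9, 200/18) = 30.44 servings → $42.62.
strawberries + carrots with both tight: 3.605 servings and 2.172 servings → $4.58.
strawberries + broccoli: intersection lies outside the first quadrant.
strawberries + avocado with both tight: 3.135 servings and 5.015 servings → $10.63.
carrots + broccoli with both tight: 0.2092 servings and 3.639 servings → $2.04.
carrots + avocado: intersection lies outside the first quadrant.
broccoli + avocado with both tight: 3.588 servings and 0.5475 servings → $2.74.
The minimum over all feasible corners is $2.04.

$2.04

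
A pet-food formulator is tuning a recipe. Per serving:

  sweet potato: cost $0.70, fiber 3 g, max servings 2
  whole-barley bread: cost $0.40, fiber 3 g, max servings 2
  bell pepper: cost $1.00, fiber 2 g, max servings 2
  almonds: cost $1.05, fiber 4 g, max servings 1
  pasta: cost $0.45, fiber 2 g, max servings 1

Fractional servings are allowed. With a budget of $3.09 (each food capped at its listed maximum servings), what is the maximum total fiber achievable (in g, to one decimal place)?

15.7 g

Fiber per dollar: whole-barley bread 7.5, pasta 4.444, sweet potato 4.286, almonds 3.81, bell pepper 2.
Take 2 servings of whole-barley bread: spends $0.80, +6.0 g fiber (running total 6.0 g).
Take 1 serving of pasta: spends $0.45, +2.0 g fiber (running total 8.0 g).
Take 2 servings of sweet potato: spends $1.40, +6.0 g fiber (running total 14.0 g).
Take 0.419 servings of almonds: spends $0.44, +1.7 g fiber (running total 15.7 g).
Greedy by best ratio exhausts the cost allowance optimally: 15.7 g.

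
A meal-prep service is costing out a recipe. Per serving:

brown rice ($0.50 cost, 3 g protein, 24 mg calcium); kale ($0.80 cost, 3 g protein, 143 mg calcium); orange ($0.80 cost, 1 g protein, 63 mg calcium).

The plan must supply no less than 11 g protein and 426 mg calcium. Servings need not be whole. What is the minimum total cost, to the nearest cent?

$2.69

Two binding constraints pin down two serving amounts, so the optimal mix uses at most two foods. The candidates are each food alone (scaled to the tighter of protein/calcium) and each pair with both constraints tight.
brown rice only: max(11/3, 426/24) = 17.75 servings → $8.88.
kale only: max(11/3, 426/143) = 3.667 servings → $2.93.
orange only: max(11/1, 426/63) = 11 servings → $8.80.
brown rice + kale with both tight: 0.8263 servings and 2.84 servings → $2.69.
brown rice + orange with both tight: 1.618 servings and 6.145 servings → $5.73.
kale + orange: intersection lies outside the first quadrant.
So the least-cost plan costs $2.69.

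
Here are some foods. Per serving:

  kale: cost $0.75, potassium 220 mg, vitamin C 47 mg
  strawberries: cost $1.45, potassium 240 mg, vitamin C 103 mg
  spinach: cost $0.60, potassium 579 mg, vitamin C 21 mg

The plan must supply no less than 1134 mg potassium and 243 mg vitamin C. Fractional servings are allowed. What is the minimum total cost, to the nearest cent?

Minimising a linear cost over {potassium ≥ 1134, vitamin C ≥ 243, servings ≥ 0} — the optimum is at a vertex, using one or two foods.
kale only: max(1134/220, 243/47) = 5.17 servings → $3.88.
strawberries only: max(1134/240, 243/103) = 4.725 servings → $6.85.
spinach only: max(1134/579, 243/21) = 11.57 servings → $6.94.
kale + strawberries with both tight: 5.139 servings and 0.01424 servings → $3.87.
kale + spinach with both targets exact would need a negative amount; discard.
strawberries + spinach with both tight: 2.141 servings and 1.071 servings → $3.75.
The minimum over all feasible corners is $3.75.

$3.75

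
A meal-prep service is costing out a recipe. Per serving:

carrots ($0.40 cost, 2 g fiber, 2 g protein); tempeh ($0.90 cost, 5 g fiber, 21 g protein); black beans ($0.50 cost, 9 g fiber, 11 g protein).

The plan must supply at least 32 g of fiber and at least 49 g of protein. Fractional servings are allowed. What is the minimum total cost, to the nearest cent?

Compare the cost at each extreme point of the feasible region.
carrots only: max(32/2, 49/2) = 24.5 servings → $9.80.
tempeh only: max(32/5, 49/21) = 6.4 servings → $5.76.
black beans only: max(32/9, 49/11) = 4.455 servings → $2.23.
carrots + tempeh with both tight: 13.34 servings and 1.062 servings → $6.29.
carrots + black beans: intersection lies outside the first quadrant.
tempeh + black beans with both tight: 0.6642 servings and 3.187 servings → $2.19.
So the least-cost plan costs $2.19.

$2.19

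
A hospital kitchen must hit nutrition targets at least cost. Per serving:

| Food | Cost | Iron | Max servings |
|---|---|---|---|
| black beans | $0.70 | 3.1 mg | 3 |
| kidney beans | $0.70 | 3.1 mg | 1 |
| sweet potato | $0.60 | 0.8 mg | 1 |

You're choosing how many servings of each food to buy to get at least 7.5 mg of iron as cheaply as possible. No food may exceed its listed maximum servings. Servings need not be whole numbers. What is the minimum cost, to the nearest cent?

Cost per mg of iron: black beans $0.2258, kidney beans $0.2258, sweet potato $0.7500.
Take 2.419 servings of black beans: +7.5 mg iron for $1.69 (total $1.69, still need 0.0 mg).
Filling from the cheapest source first is optimal under one linear minimum: $1.69.

$1.69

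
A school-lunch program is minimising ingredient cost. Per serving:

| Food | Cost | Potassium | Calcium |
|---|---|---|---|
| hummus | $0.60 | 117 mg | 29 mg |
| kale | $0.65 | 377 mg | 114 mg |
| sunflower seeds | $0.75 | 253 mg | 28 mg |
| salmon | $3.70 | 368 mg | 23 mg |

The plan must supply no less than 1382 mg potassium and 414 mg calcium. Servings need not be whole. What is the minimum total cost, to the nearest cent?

$2.38

hummus only: max(1382/117, 414/29) = 14.28 servings → $8.57.
kale only: max(1382/377, 414/114) = 3.666 servings → $2.38.
sunflower seeds only: max(1382/253, 414/28) = 14.79 servings → $11.09.
salmon only: max(1382/368, 414/23) = 18 servings → $66.60.
hummus + kale with both tight: 0.6112 servings and 3.476 servings → $2.63.
hummus + sunflower seeds: intersection lies outside the first quadrant.
hummus + salmon: the both-tight solution has a negative serving — not a feasible corner.
kale + sunflower seeds with both tight: 3.612 servings and 0.08039 servings → $2.41.
kale + salmon with both tight: 3.623 servings and 0.04417 servings → $2.52.
sunflower seeds + salmon: intersection lies outside the first quadrant.
Cheapest feasible corner: $2.38.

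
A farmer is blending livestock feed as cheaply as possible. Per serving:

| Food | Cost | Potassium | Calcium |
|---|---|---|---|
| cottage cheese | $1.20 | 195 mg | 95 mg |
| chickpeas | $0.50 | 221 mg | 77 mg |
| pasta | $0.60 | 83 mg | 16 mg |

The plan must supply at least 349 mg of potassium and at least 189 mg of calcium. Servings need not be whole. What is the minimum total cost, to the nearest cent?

$1.23

cottage cheese only: max(349/195, 189/95) = 1.989 servings → $2.39.
chickpeas only: max(349/221, 189/77) = 2.455 servings → $1.23.
pasta only: max(349/83, 189/16) = 11.81 servings → $7.09.
cottage cheese + chickpeas: the both-tight solution has a negative serving — not a feasible corner.
cottage cheese + pasta: the both-tight solution has a negative serving — not a feasible corner.
chickpeas + pasta: the both-tight solution has a negative serving — not a feasible corner.
Cheapest feasible corner: $1.23.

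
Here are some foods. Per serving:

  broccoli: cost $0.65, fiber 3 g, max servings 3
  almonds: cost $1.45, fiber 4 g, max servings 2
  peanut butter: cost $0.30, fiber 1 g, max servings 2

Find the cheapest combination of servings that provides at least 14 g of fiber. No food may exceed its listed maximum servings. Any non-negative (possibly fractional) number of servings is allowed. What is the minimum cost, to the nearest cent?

Cost per g of fiber: broccoli $0.2167, peanut butter $0.3000, almonds $0.3625.
Take 3 servings of broccoli: +9.0 g fiber for $1.95 (total $1.95, still need 5.0 g).
Take 2 servings of peanut butter: +2.0 g fiber for $0.60 (total $2.55, still need 3.0 g).
Take 0.75 servings of almonds: +3.0 g fiber for $1.09 (total $3.64, still need 0.0 g).
Filling from the cheapest source first is optimal under one linear minimum: $3.64.

$3.64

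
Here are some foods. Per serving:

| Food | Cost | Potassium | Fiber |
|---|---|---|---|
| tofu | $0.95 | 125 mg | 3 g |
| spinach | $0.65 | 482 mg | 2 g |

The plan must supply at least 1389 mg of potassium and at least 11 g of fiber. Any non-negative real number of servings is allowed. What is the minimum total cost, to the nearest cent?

This is a tiny linear program; its minimum lies at a vertex of the feasible set. List the vertices and price them.
tofu only: max(1389/125, 11/3) = 11.11 servings → $10.56.
spinach only: max(1389/482, 11/2) = 5.5 servings → $3.58.
tofu + spinach with both tight: 2.11 servings and 2.334 servings → $3.52.
The minimum over all feasible corners is $3.52.

$3.52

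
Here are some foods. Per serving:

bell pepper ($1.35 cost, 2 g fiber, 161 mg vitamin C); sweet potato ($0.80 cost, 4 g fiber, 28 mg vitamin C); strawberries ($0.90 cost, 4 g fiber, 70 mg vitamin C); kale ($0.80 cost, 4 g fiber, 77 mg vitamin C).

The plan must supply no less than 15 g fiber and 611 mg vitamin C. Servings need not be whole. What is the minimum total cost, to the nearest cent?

bell pepper only: max(15/2, 611/161) = 7.5 servings → $10.12.
sweet potato only: max(15/4, 611/28) = 21.82 servings → $17.46.
strawberries only: max(15/4, 611/70) = 8.729 servings → $7.86.
kale only: max(15/4, 611/77) = 7.935 servings → $6.35.
bell pepper + sweet potato with both tight: 3.442 servings and 2.029 servings → $6.27.
bell pepper + strawberries with both tight: 2.766 servings and 2.367 servings → $5.86.
bell pepper + kale with both tight: 2.631 servings and 2.435 servings → $5.50.
sweet potato + strawberries: intersection lies outside the first quadrant.
sweet potato + kale: intersection lies outside the first quadrant.
strawberries + kale with both targets exact would need a negative amount; discard.
Cheapest feasible corner: $5.50.

$5.50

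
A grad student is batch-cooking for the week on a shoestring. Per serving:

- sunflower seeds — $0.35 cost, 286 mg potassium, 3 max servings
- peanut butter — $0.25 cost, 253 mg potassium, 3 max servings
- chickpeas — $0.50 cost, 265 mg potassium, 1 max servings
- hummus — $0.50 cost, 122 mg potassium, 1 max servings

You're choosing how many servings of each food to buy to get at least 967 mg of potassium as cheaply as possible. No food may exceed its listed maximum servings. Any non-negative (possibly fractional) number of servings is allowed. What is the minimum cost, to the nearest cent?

Cost per mg of potassium: peanut butter $0.0010, sunflower seeds $0.0012, chickpeas $0.0019, hummus $0.0041.
Take 3 servings of peanut butter: +759.0 mg potassium for $0.75 (total $0.75, still need 208.0 mg).
Take 0.7273 servings of sunflower seeds: +208.0 mg potassium for $0.25 (total $1.00, still need 0.0 mg).
Filling from the cheapest source first is optimal under one linear minimum: $1.00.

$1.00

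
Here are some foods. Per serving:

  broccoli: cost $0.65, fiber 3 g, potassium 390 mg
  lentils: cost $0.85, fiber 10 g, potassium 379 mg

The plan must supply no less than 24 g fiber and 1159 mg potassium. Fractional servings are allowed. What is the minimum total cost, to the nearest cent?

$2.40

This is a tiny linear program; its minimum lies at a vertex of the feasible set. List the vertices and price them.
broccoli only: max(24/3, 1159/390) = 8 servings → $5.20.
lentils only: max(24/10, 1159/379) = 3.058 servings → $2.60.
broccoli + lentils with both tight: 0.9026 servings and 2.129 servings → $2.40.
So the least-cost plan costs $2.40.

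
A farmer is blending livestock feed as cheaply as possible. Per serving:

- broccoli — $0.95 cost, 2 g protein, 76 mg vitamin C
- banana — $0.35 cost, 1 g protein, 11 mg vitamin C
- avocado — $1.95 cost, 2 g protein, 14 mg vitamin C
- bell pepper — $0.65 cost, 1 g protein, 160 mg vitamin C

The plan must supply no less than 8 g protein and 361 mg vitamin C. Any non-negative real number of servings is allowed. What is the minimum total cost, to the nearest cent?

Check every corner: each single food scaled to meet both minima, and each pair solved so both constraints bind.
broccoli only: max(8/2, 361/76) = 4.75 servings → $4.51.
banana only: max(8/1, 361/11) = 32.82 servings → $11.49.
avocado only: max(8/2, 361/14) = 25.79 servings → $50.28.
bell pepper only: max(8/1, 361/160) = 8 servings → $5.20.
broccoli + banana: the both-tight solution has a negative serving — not a feasible corner.
broccoli + avocado with both targets exact would need a negative amount; discard.
broccoli + bell pepper with both tight: 3.766 servings and 0.4672 servings → $3.88.
banana + avocado: the both-tight solution has a negative serving — not a feasible corner.
banana + bell pepper with both tight: 6.168 servings and 1.832 servings → $3.35.
avocado + bell pepper with both tight: 3.003 servings and 1.993 servings → $7.15.
So the least-cost plan costs $3.35.

$3.35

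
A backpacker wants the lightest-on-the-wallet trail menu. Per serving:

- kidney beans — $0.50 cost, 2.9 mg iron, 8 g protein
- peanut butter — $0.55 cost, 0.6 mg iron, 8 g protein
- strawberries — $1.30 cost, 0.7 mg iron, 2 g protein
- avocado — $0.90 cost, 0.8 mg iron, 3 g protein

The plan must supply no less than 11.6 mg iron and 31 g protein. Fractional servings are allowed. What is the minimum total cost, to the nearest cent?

$2.00

Compare the cost at each extreme point of the feasible region.
kidney beans only: max(11.6/2.9, 31/8) = 4 servings → $2.00.
peanut butter only: max(11.6/0.6, 31/8) = 19.33 servings → $10.63.
strawberries only: max(11.6/0.7, 31/2) = 16.57 servings → $21.54.
avocado only: max(11.6/0.8, 31/3) = 14.5 servings → $13.05.
kidney beans + peanut butter: the both-tight solution has a negative serving — not a feasible corner.
kidney beans + strawberries: the both-tight solution has a negative serving — not a feasible corner.
kidney beans + avocado: the both-tight solution has a negative serving — not a feasible corner.
peanut butter + strawberries: the both-tight solution has a negative serving — not a feasible corner.
peanut butter + avocado: the both-tight solution has a negative serving — not a feasible corner.
strawberries + avocado with both targets exact would need a negative amount; discard.
Cheapest feasible corner: $2.00.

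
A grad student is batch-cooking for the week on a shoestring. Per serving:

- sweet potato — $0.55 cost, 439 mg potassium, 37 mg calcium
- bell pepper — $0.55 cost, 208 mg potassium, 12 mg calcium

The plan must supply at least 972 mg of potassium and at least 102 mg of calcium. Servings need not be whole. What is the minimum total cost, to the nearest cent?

At the optimum either one food covers both requirements or two foods hit both targets exactly; no other combination can be cheaper.
sweet potato only: max(972/439, 102/37) = 2.757 servings → $1.52.
bell pepper only: max(972/208, 102/12) = 8.5 servings → $4.67.
sweet potato + bell pepper: the both-tight solution has a negative serving — not a feasible corner.
So the least-cost plan costs $1.52.

$1.52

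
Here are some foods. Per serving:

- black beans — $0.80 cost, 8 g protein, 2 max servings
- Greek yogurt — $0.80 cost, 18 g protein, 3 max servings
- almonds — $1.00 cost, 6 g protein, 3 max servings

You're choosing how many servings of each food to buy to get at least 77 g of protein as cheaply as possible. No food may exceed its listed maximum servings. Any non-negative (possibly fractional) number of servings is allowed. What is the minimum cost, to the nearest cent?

$5.17

Cost per g of protein: Greek yogurt $0.0444, black beans $0.1000, almonds $0.1667.
Take 3 servings of Greek yogurt: +54.0 g protein for $2.40 (total $2.40, still need 23.0 g).
Take 2 servings of black beans: +16.0 g protein for $1.60 (total $4.00, still need 7.0 g).
Take 1.167 servings of almonds: +7.0 g protein for $1.17 (total $5.17, still need 0.0 g).
Filling from the cheapest source first is optimal under one linear minimum: $5.17.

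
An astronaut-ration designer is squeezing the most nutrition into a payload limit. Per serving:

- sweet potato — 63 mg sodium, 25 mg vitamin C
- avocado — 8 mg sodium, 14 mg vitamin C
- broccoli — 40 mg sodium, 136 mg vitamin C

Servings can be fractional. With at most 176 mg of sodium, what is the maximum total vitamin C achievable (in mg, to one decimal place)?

598.4 mg

Vitamin C per mg sodium: broccoli 3.4, avocado 1.75, sweet potato 0.3968.
With no serving limits, spend the whole sodium allowance on broccoli: 176 mg / 40 mg × 136 mg = 598.4 mg.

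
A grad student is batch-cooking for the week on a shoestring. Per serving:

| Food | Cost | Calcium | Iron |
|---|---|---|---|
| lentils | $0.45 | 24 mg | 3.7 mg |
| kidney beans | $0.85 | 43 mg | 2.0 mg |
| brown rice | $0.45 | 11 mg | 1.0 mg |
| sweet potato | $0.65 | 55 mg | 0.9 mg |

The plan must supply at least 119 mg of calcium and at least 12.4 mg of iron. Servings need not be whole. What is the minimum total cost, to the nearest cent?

An LP optimum is at a vertex; with two nutrient constraints at most two foods are used. Check each candidate.
lentils only: max(119/24, 12.4/3.7) = 4.958 servings → $2.23.
kidney beans only: max(119/43, 12.4/2.0) = 6.2 servings → $5.27.
brown rice only: max(119/11, 12.4/1.0) = 12.4 servings → $5.58.
sweet potato only: max(119/55, 12.4/0.9) = 13.78 servings → $8.96.
lentils + kidney beans with both tight: 2.657 servings and 1.284 servings → $2.29.
lentils + brown rice with both tight: 1.042 servings and 8.545 servings → $4.31.
lentils + sweet potato with both tight: 3.161 servings and 0.7845 servings → $1.93.
kidney beans + brown rice with both targets exact would need a negative amount; discard.
kidney beans + sweet potato: intersection lies outside the first quadrant.
brown rice + sweet potato: intersection lies outside the first quadrant.
Cheapest feasible corner: $1.93.

$1.93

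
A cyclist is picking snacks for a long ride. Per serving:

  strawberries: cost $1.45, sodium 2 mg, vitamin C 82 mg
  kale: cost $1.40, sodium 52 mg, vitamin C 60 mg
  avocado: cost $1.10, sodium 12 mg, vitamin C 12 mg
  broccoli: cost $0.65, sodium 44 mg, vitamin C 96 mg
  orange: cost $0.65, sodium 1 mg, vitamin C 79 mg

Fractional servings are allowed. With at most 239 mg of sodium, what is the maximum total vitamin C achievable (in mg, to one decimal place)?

Vitamin C per mg sodium: orange 79, strawberries 41, broccoli 2.182, kale 1.154, avocado 1.
With no serving limits, spend the whole sodium allowance on orange: 239 mg / 1 mg × 79 mg = 18881.0 mg.

18881.0 mg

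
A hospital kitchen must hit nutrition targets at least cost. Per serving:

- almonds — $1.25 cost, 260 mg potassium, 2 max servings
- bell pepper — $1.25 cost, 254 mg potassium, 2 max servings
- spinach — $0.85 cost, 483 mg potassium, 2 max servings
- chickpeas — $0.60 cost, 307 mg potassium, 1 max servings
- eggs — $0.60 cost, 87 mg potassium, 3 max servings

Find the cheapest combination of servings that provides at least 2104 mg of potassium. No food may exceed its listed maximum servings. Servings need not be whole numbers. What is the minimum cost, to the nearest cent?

$6.33

Cost per mg of potassium: spinach $0.0018, chickpeas $0.0020, almonds $0.0048, bell pepper $0.0049, eggs $0.0069.
Take 2 servings of spinach: +966.0 mg potassium for $1.70 (total $1.70, still need 1138.0 mg).
Take 1 serving of chickpeas: +307.0 mg potassium for $0.60 (total $2.30, still need 831.0 mg).
Take 2 servings of almonds: +520.0 mg potassium for $2.50 (total $4.80, still need 311.0 mg).
Take 1.224 servings of bell pepper: +311.0 mg potassium for $1.53 (total $6.33, still need 0.0 mg).
Filling from the cheapest source first is optimal under one linear minimum: $6.33.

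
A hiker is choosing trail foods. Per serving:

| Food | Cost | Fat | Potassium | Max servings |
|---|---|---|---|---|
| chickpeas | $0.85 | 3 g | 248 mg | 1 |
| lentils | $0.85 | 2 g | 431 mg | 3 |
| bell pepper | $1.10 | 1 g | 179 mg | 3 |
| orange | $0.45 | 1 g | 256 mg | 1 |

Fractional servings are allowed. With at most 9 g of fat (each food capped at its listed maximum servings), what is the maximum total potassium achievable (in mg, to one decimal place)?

1907.0 mg

Potassium per g fat: orange 256, lentils 215.5, bell pepper 179, chickpeas 82.67.
Take 1 serving of orange: uses 1 g fat, +256.0 mg potassium (running total 256.0 mg).
Take 3 servings of lentils: uses 6 g fat, +1293.0 mg potassium (running total 1549.0 mg).
Take 2 servings of bell pepper: uses 2 g fat, +358.0 mg potassium (running total 1907.0 mg).
Greedy by best ratio exhausts the fat allowance optimally: 1907.0 mg.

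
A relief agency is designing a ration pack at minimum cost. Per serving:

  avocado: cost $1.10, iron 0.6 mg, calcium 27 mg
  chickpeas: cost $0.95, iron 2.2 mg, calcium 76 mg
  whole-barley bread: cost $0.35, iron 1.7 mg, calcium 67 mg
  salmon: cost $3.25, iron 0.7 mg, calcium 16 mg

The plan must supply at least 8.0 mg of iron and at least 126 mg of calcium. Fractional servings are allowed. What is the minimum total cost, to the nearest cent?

For a min-cost LP with two ≥-constraints, a basic feasible solution has at most two positive variables.
avocado only: max(8.0/0.6, 126/27) = 13.33 servings → $14.67.
chickpeas only: max(8.0/2.2, 126/76) = 3.636 servings → $3.45.
whole-barley bread only: max(8.0/1.7, 126/67) = 4.706 servings → $1.65.
salmon only: max(8.0/0.7, 126/16) = 11.43 servings → $37.14.
avocado + chickpeas: intersection lies outside the first quadrant.
avocado + whole-barley bread: the both-tight solution has a negative serving — not a feasible corner.
avocado + salmon with both targets exact would need a negative amount; discard.
chickpeas + whole-barley bread: intersection lies outside the first quadrant.
chickpeas + salmon: intersection lies outside the first quadrant.
whole-barley bread + salmon with both targets exact would need a negative amount; discard.
Cheapest feasible corner: $1.65.

$1.65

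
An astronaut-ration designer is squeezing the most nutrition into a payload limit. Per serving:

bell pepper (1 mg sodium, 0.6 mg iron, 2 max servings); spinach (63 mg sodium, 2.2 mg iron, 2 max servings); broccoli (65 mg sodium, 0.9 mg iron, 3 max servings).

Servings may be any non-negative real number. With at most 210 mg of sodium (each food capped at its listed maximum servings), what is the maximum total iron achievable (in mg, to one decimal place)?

Iron per mg sodium: bell pepper 0.6, spinach 0.03492, broccoli 0.01385.
Take 2 servings of bell pepper: uses 2 mg sodium, +1.2 mg iron (running total 1.2 mg).
Take 2 servings of spinach: uses 126 mg sodium, +4.4 mg iron (running total 5.6 mg).
Take 1.262 servings of broccoli: uses 82 mg sodium, +1.1 mg iron (running total 6.7 mg).
Filling greedily by iron-per-mg sodium is optimal for one linear limit, giving 6.7 mg.

6.7 mg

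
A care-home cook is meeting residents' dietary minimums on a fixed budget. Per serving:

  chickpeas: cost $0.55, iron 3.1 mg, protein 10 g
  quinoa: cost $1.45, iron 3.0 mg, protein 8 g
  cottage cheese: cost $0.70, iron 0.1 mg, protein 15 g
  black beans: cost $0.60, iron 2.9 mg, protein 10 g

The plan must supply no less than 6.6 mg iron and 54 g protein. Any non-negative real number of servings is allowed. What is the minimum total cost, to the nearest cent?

$2.69

At the optimum either one food covers both requirements or two foods hit both targets exactly; no other combination can be cheaper.
chickpeas only: max(6.6/3.1, 54/10) = 5.4 servings → $2.97.
quinoa only: max(6.6/3.0, 54/8) = 6.75 servings → $9.79.
cottage cheese only: max(6.6/0.1, 54/15) = 66 servings → $46.20.
black beans only: max(6.6/2.9, 54/10) = 5.4 servings → $3.24.
chickpeas + quinoa: the both-tight solution has a negative serving — not a feasible corner.
chickpeas + cottage cheese with both tight: 2.057 servings and 2.229 servings → $2.69.
chickpeas + black beans: intersection lies outside the first quadrant.
quinoa + cottage cheese with both tight: 2.118 servings and 2.471 servings → $4.80.
quinoa + black beans: the both-tight solution has a negative serving — not a feasible corner.
cottage cheese + black beans with both tight: 2.132 servings and 2.202 servings → $2.81.
So the least-cost plan costs $2.69.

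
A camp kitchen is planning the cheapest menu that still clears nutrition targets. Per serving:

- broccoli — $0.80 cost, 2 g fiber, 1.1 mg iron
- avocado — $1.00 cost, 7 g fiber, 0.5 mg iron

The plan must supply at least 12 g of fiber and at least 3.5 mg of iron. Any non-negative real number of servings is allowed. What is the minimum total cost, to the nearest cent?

For a min-cost LP with two ≥-constraints, a basic feasible solution has at most two positive variables.
broccoli only: max(12/2, 3.5/1.1) = 6 servings → $4.80.
avocado only: max(12/7, 3.5/0.5) = 7 servings → $7.00.
broccoli + avocado with both tight: 2.761 servings and 0.9254 servings → $3.13.
Cheapest feasible corner: $3.13.

$3.13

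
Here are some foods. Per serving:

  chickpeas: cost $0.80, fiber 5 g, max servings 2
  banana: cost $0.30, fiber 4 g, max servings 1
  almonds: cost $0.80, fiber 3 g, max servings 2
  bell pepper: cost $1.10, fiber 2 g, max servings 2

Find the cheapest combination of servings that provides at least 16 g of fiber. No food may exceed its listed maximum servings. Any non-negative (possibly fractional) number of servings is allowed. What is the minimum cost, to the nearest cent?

Cost per g of fiber: banana $0.0750, chickpeas $0.1600, almonds $0.2667, bell pepper $0.5500.
Take 1 serving of banana: +4.0 g fiber for $0.30 (total $0.30, still need 12.0 g).
Take 2 servings of chickpeas: +10.0 g fiber for $1.60 (total $1.90, still need 2.0 g).
Take 0.6667 servings of almonds: +2.0 g fiber for $0.53 (total $2.43, still need 0.0 g).
Greedy by cheapest-per-g is optimal for a single linear constraint, so the minimum cost is $2.43.

$2.43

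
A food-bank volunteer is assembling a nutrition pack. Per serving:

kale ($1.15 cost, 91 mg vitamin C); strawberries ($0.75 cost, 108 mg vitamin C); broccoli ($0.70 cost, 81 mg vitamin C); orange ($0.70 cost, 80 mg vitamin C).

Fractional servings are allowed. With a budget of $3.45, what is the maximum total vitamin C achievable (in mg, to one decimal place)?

Vitamin C per dollar: strawberries 144, broccoli 115.7, orange 114.3, kale 79.13.
With no serving limits, spend the whole cost allowance on strawberries: $3.45 / $0.75 × 108 mg = 496.8 mg.

496.8 mg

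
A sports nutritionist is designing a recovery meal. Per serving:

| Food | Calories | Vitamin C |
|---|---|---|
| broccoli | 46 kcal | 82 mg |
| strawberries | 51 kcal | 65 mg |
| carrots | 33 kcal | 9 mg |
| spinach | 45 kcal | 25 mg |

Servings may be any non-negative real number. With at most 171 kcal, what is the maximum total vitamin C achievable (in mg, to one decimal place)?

304.8 mg

Vitamin C per kcal: broccoli 1.783, strawberries 1.275, spinach 0.5556, carrots 0.2727.
With no serving limits, spend the whole calories allowance on broccoli: 171 kcal / 46 kcal × 82 mg = 304.8 mg.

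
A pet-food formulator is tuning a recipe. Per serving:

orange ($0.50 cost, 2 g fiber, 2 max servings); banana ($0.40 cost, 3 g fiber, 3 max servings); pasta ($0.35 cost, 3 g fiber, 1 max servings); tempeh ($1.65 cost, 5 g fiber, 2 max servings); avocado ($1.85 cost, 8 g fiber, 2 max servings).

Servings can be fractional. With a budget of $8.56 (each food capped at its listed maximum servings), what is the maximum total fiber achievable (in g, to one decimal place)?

Fiber per dollar: pasta 8.571, banana 7.5, avocado 4.324, orange 4, tempeh 3.03.
Take 1 serving of pasta: spends $0.35, +3.0 g fiber (running total 3.0 g).
Take 3 servings of banana: spends $1.20, +9.0 g fiber (running total 12.0 g).
Take 2 servings of avocado: spends $3.70, +16.0 g fiber (running total 28.0 g).
Take 2 servings of orange: spends $1.00, +4.0 g fiber (running total 32.0 g).
Take 1.4 servings of tempeh: spends $2.31, +7.0 g fiber (running total 39.0 g).
Greedy by best ratio exhausts the cost allowance optimally: 39.0 g.

39.0 g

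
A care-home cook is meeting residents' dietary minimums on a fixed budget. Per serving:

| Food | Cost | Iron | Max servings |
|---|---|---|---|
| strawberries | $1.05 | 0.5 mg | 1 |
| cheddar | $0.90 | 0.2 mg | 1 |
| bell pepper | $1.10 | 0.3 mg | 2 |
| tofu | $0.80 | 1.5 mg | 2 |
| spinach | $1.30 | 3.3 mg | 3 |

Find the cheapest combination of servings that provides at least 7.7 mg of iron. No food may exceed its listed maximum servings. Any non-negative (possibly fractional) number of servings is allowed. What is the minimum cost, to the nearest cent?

Cost per mg of iron: spinach $0.3939, tofu $0.5333, strawberries $2.1000, bell pepper $3.6667, cheddar $4.5000.
Take 2.333 servings of spinach: +7.7 mg iron for $3.03 (total $3.03, still need 0.0 mg).
Filling from the cheapest source first is optimal under one linear minimum: $3.03.

$3.03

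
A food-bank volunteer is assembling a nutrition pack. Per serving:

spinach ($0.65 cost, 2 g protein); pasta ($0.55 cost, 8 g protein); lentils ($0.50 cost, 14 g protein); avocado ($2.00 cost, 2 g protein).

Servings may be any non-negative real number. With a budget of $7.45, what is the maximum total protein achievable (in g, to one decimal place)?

208.6 g

Protein per dollar: lentils 28, pasta 14.55, spinach 3.077, avocado 1.
With no serving limits, spend the whole cost allowance on lentils: $7.45 / $0.50 × 14 g = 208.6 g.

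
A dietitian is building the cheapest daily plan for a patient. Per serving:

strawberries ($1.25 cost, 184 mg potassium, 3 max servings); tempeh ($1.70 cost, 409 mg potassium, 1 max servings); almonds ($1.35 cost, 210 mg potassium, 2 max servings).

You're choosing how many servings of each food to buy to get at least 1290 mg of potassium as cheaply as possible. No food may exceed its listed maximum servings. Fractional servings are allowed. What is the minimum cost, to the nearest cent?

Cost per mg of potassium: tempeh $0.0042, almonds $0.0064, strawberries $0.0068.
Take 1 serving of tempeh: +409.0 mg potassium for $1.70 (total $1.70, still need 881.0 mg).
Take 2 servings of almonds: +420.0 mg potassium for $2.70 (total $4.40, still need 461.0 mg).
Take 2.505 servings of strawberries: +461.0 mg potassium for $3.13 (total $7.53, still need 0.0 mg).
Filling from the cheapest source first is optimal under one linear minimum: $7.53.

$7.53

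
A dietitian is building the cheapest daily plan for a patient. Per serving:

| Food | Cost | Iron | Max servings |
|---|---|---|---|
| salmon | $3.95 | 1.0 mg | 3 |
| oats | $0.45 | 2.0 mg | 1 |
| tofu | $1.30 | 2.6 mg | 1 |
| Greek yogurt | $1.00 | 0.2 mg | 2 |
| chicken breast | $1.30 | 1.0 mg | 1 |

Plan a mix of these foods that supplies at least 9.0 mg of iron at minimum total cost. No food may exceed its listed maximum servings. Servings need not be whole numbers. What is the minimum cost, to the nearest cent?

$16.90

Cost per mg of iron: oats $0.2250, tofu $0.5000, chicken breast $1.3000, salmon $3.9500, Greek yogurt $5.0000.
Take 1 serving of oats: +2.0 mg iron for $0.45 (total $0.45, still need 7.0 mg).
Take 1 serving of tofu: +2.6 mg iron for $1.30 (total $1.75, still need 4.4 mg).
Take 1 serving of chicken breast: +1.0 mg iron for $1.30 (total $3.05, still need 3.4 mg).
Take 3 servings of salmon: +3.0 mg iron for $11.85 (total $14.90, still need 0.4 mg).
Take 2 servings of Greek yogurt: +0.4 mg iron for $2.00 (total $16.90, still need 0.0 mg).
Greedy by cheapest-per-mg is optimal for a single linear constraint, so the minimum cost is $16.90.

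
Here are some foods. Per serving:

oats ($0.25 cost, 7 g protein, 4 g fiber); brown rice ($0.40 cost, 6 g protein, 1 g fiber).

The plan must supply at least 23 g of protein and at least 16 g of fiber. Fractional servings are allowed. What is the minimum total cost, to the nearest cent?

$1.00

With two linear requirements the optimum uses one or two foods; enumerate the corners.
oats only: max(23/7, 16/4) = 4 servings → $1.00.
brown rice only: max(23/6, 16/1) = 16 servings → $6.40.
oats + brown rice: the both-tight solution has a negative serving — not a feasible corner.
The minimum over all feasible corners is $1.00.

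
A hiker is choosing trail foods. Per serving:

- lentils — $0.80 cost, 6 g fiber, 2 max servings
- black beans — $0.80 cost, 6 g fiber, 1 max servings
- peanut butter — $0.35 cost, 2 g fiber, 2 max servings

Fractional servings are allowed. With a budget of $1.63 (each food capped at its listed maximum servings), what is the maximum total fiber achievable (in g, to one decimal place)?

Fiber per dollar: lentils 7.5, black beans 7.5, peanut butter 5.714.
Take 2 servings of lentils: spends $1.60, +12.0 g fiber (running total 12.0 g).
Take 0.0375 servings of black beans: spends $0.03, +0.2 g fiber (running total 12.2 g).
Greedy by best ratio exhausts the cost allowance optimally: 12.2 g.

12.2 g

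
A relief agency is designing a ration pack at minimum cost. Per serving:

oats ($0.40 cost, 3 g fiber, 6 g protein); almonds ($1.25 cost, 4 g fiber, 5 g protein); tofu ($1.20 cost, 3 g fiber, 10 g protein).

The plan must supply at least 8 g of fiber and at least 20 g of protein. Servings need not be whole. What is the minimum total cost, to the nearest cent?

Check every corner: each single food scaled to meet both minima, and each pair solved so both constraints bind.
oats only: max(8/3, 20/6) = 3.333 servings → $1.33.
almonds only: max(8/4, 20/5) = 4 servings → $5.00.
tofu only: max(8/3, 20/10) = 2.667 servings → $3.20.
oats + almonds with both targets exact would need a negative amount; discard.
oats + tofu with both tight: 1.667 servings and 1 serving → $1.87.
almonds + tofu with both tight: 0.8 servings and 1.6 servings → $2.92.
Cheapest feasible corner: $1.33.

$1.33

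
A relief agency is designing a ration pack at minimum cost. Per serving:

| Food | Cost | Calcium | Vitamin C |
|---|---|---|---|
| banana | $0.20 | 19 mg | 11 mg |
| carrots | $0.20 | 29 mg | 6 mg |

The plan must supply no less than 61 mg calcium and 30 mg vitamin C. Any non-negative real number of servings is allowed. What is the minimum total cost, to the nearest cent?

A basic optimal solution has at most two foods positive. Try each food alone and each pair with both targets met exactly.
banana only: max(61/19, 30/11) = 3.211 servings → $0.64.
carrots only: max(61/29, 30/6) = 5 servings → $1.00.
banana + carrots with both tight: 2.459 servings and 0.4927 servings → $0.59.
So the least-cost plan costs $0.59.

$0.59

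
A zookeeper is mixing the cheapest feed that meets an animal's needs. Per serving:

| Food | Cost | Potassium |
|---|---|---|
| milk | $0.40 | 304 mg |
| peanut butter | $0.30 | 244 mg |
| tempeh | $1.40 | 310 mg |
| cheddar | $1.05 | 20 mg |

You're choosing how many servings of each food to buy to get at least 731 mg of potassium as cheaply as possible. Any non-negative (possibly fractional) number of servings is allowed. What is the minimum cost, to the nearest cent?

$0.90

Cost per mg of potassium: peanut butter $0.0012, milk $0.0013, tempeh $0.0045, cheddar $0.0525.
With no serving limits, use only peanut butter: 731 mg / 244 mg = 2.996 servings × $0.30 = $0.90.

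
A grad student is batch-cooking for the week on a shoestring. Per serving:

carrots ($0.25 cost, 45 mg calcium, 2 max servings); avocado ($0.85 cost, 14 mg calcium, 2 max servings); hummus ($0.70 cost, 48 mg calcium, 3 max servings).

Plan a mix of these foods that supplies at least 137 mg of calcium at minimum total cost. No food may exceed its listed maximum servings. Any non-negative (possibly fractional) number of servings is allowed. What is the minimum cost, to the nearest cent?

Cost per mg of calcium: carrots $0.0056, hummus $0.0146, avocado $0.0607.
Take 2 servings of carrots: +90.0 mg calcium for $0.50 (total $0.50, still need 47.0 mg).
Take 0.9792 servings of hummus: +47.0 mg calcium for $0.69 (total $1.19, still need 0.0 mg).
Filling from the cheapest source first is optimal under one linear minimum: $1.19.

$1.19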